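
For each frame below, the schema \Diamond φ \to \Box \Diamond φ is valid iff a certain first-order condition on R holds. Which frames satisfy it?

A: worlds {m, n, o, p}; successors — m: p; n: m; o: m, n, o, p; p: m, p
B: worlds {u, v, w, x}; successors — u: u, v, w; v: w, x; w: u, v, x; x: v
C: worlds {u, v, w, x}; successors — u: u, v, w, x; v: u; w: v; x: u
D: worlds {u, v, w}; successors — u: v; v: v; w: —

D

The schema corresponds to the Euclidean property: \forall x \forall y \forall z (Rxy \wedge Rxz \to Ryz).
A: fails — Rnm and Rnm but not Rmm.
B: fails — Ruv and Ruv but not Rvv.
C: fails — Ruv and Ruv but not Rvv.
D: condition met.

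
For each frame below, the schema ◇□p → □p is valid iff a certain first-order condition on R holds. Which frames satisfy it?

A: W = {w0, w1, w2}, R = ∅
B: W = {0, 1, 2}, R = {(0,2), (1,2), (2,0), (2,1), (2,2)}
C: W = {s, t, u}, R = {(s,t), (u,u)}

Frame correspondent (Sahlqvist): ∀x ∀y ∀z (Rxy ∧ Rxz → Ryz) — i.e. the Euclidean property.
A: condition met.
B: fails — R20 and R20 but not R00.
C: fails — Rst and Rst but not Rtt.

A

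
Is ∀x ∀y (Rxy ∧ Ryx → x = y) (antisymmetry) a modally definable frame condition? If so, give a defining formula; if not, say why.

No

Modal frame validity is preserved under surjective bounded morphisms.
The 6-cycle (worlds w0,w1,w2,w3,w4,w5 with w0→w1→w2→w3→w4→w5→w0) is antisymmetric. Sending even-indexed worlds to a and odd-indexed worlds to b is a surjective bounded morphism onto the two-world frame with a↔b, which is not antisymmetric.
Hence antisymmetry is not modally definable.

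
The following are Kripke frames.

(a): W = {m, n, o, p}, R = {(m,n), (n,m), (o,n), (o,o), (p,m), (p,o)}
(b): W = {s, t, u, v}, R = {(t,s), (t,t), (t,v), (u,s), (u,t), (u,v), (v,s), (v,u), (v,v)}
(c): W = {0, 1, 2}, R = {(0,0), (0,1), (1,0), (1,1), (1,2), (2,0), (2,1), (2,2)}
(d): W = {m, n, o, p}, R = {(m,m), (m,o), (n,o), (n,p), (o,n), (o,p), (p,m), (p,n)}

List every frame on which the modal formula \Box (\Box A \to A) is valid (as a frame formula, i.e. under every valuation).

The schema corresponds to shift-reflexivity: \forall x \forall y (Rxy \to Ryy).
(a): fails — Ron but not Rnn.
(b): fails — Rus but not Rss.
(c): satisfies the condition.
(d): fails — Ron but not Rnn.

(c)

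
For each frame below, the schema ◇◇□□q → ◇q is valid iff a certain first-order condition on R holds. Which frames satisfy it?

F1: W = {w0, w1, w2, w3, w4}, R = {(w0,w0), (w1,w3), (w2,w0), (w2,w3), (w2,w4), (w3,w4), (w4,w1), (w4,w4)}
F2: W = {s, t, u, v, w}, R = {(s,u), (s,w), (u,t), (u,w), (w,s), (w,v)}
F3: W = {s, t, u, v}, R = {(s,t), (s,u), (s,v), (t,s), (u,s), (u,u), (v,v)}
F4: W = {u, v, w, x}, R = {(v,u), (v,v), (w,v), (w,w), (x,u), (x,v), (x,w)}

F1

This is the axiom for a generalized confluence (Geach) condition; its first-order frame correspondent is ∀x ∀y (xR²y → ∃w (yR²w ∧ xRw)).
F1: holds.
F2: fails — sR²t but no w* with tR²w* and sRw*.
F3: fails — tR²t but no w with tR²w and tRw.
F4: fails — vR²u but no t with uR²t and vRt.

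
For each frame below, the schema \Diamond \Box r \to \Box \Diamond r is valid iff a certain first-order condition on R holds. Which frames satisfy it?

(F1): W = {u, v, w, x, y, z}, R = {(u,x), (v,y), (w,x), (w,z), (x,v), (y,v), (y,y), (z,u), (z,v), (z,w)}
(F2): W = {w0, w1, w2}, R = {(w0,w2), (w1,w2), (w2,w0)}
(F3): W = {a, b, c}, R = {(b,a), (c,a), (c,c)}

(F2)

The schema corresponds to convergence: \forall x \forall y \forall z (Rxy \wedge Rxz \to \exists w (Ryw \wedge Rzw)).
(F1): fails — Rzv and Rzw but v and w have no common successor.
(F2): satisfies the condition.
(F3): fails — Rba and Rba but a and a have no common successor.
Valid on: (F2).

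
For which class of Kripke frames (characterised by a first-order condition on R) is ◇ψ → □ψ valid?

partial functionality: ∀x ∀y ∀z (Rxy ∧ Rxz → y = z)

Suppose ◇ψ→□ψ is valid. Take Rxy, Rxz and set V(ψ)={y}. Then ◇ψ at x, so □ψ at x, so ψ at z, i.e. z=y.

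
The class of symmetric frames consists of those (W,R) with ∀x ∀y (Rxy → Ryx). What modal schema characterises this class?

r → □◇r

This is symmetry; the standard corresponding axiom is B: r → □◇r.
Suppose r→□◇r is valid. Take Rxy and set V(r)={x}. Then r at x, so □◇r at x, so ◇r at y, so some z with Ryz has r; z=x, i.e. Ryx.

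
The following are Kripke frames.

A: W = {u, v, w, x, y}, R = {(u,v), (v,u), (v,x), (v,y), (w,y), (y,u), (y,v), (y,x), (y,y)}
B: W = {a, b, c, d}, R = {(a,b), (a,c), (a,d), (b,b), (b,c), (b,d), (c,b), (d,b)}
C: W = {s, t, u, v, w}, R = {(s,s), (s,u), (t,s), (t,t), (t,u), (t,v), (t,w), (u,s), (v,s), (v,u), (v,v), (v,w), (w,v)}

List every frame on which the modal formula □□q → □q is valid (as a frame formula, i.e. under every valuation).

B, C

Frame correspondent (Sahlqvist): ∀x ∀y (Rxy → ∃z (Rxz ∧ Rzy)) — i.e. density.
A: fails — Ruv but no z with Ruz and Rzv.
B: satisfies the condition.
C: satisfies the condition.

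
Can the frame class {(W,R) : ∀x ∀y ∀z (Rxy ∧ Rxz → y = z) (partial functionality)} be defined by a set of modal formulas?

This is a Sahlqvist condition; the CD axiom ◇r → □r defines it.
Suppose ◇r→□r is valid. Take Rxy, Rxz and set V(r)={y}. Then ◇r at x, so □r at x, so r at z, i.e. z=y.

Yes, by ◇r → □r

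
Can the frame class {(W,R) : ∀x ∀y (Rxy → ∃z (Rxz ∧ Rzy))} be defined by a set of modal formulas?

Yes, by □□p → □p

This is a Sahlqvist condition; the C4 axiom □□p → □p defines it.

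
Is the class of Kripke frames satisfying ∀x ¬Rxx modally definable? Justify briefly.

Modal frame validity is preserved under surjective bounded morphisms.
The 5-cycle (worlds a,b,c,d,e with a→b→c→d→e→a) is irreflexive, and the map sending every world to a single reflexive point • is a surjective bounded morphism (forth: every edge maps to (•,•); back: every world has a successor). So any modal formula valid on the 5-cycle is also valid on the reflexive point, which is not irreflexive.
Hence irreflexivity is not modally definable.

No — not modally definable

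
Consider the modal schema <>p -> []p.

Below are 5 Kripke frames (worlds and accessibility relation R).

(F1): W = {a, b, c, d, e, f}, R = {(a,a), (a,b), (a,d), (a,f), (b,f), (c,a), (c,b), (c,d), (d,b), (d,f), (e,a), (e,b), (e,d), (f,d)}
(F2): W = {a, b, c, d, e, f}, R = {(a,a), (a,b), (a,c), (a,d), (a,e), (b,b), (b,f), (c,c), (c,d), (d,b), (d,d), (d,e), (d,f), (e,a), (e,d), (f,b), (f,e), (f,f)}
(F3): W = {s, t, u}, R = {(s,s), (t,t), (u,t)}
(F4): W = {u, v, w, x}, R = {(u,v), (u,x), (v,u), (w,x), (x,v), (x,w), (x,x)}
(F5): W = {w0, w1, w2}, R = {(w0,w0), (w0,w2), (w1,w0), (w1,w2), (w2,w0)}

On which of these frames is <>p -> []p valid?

Frame correspondent (Sahlqvist): forall x forall y forall z (Rxy & Rxz -> y = z) — i.e. partial functionality.
(F1): fails — a sees both a and b.
(F2): fails — a sees both a and b.
(F3): holds.
(F4): fails — u sees both v and x.
(F5): fails — w0 sees both w0 and w2.
Valid on: (F3).

(F3)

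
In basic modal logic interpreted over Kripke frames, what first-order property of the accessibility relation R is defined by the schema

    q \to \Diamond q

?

This is frame-equivalent to □q → q (substitute ¬q for q and contrapose).
Suppose □q→q is valid. At any x set V(q)={w : Rxw}. Then □q holds at x, so q holds at x, i.e. Rxx.

Reflexivity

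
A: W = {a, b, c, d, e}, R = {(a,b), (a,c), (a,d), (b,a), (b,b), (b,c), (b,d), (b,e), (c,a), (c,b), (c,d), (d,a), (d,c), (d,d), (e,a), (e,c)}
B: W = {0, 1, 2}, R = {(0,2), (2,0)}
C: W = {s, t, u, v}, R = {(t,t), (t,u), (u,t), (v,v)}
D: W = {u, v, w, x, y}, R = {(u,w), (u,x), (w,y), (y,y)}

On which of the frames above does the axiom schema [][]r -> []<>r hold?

A, B, C

The schema corresponds to a generalized confluence (Geach) condition: forall x forall z (xRz -> exists w (x R^2 w & zRw)).
A: ✓.
B: ✓.
C: ✓.
D: fails — uRx but no t with uR²t and xRt.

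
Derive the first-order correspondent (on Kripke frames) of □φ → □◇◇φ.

∀x ∀z (xRz → ∃w (xRw ∧ zR²w))

This is a Sahlqvist (Geach-type) schema ◇^0□^1φ → □^1◇^2φ.
First-order correspondent: ∀x ∀z (xRz → ∃w (xRw ∧ zR²w)).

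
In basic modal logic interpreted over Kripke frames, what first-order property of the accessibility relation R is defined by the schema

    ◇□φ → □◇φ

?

Suppose ◇□φ→□◇φ is valid. Take Rxy, Rxz and set V(φ)={w : Ryw}. Then □φ at y so ◇□φ at x, so □◇φ at x, so ◇φ at z, giving w with Rzw and Ryw.
Conversely, on a frame with convergence the schema holds at every world under every valuation.
Frame condition: ∀x ∀y ∀z (Rxy ∧ Rxz → ∃w (Ryw ∧ Rzw)).

Convergence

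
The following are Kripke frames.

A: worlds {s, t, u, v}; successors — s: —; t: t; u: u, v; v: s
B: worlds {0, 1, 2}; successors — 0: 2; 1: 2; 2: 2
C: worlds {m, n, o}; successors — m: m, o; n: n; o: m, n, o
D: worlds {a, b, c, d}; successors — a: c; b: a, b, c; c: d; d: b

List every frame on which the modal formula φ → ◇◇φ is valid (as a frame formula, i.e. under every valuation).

C

The schema corresponds to a generalized confluence (Geach) condition: ∀x ∃w (x = w ∧ xR²w).
A: fails — at s but no w with s=w and sR²w.
B: fails — at 0 but no w with 0=w and 0R²w.
C: holds.
D: fails — at a but no w with a=w and aR²w.
Valid on: C.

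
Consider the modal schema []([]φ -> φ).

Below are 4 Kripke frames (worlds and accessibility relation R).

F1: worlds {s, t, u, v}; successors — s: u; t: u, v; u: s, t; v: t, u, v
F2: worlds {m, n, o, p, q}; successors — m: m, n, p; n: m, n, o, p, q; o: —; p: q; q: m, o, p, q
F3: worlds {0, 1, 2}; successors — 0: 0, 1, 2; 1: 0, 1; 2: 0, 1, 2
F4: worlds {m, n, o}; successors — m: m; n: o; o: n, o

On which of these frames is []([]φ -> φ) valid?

Frame correspondent (Sahlqvist): forall x forall y (Rxy -> Ryy) — i.e. shift-reflexivity.
F1: fails — Rut but not Rtt.
F2: fails — Rno but not Roo.
F3: satisfies the condition.
F4: fails — Ron but not Rnn.
Valid on: F3.

F3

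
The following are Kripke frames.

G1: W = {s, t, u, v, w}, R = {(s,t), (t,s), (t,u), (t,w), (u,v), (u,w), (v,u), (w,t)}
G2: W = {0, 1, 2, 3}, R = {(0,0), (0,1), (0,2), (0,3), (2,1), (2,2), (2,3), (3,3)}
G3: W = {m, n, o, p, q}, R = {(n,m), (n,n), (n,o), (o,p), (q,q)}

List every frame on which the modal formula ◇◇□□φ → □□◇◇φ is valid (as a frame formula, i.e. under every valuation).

G1

The schema corresponds to a generalized confluence (Geach) condition: ∀x ∀y ∀z ((xR²y ∧ xR²z) → ∃w (yR²w ∧ zR²w)).
G1: ✓.
G2: fails — 0R²0, 0R²1 but no w with 0R²w and 1R²w.
G3: fails — nR²m, nR²m but no w with mR²w and mR²w.
Valid on: G1.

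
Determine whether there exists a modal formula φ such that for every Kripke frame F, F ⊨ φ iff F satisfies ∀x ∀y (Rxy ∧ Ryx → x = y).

Not definable by any modal formula

Modal frame validity is preserved under surjective bounded morphisms.
The 6-cycle (worlds a,b,c,d,e,f with a→b→c→d→e→f→a) is antisymmetric. Sending even-indexed worlds to s and odd-indexed worlds to t is a surjective bounded morphism onto the two-world frame with s↔t, which is not antisymmetric.
So no modal formula (or set of formulas) defines exactly the antisymmetric frames.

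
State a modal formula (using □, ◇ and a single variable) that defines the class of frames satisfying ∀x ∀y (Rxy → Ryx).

This is symmetry; the standard corresponding axiom is B: ψ → □◇ψ.
Suppose ψ→□◇ψ is valid. Take Rxy and set V(ψ)={x}. Then ψ at x, so □◇ψ at x, so ◇ψ at y, so some z with Ryz has ψ; z=x, i.e. Ryx.

ψ → □◇ψ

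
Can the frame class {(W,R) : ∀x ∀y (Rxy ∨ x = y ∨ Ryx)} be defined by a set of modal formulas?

Not definable by any modal formula

If a class were modally definable it would be closed under disjoint unions (Goldblatt–Thomason).
Take 4 disjoint single-world reflexive frames: each is trivially connected, but their disjoint union has 4 worlds with no edge between distinct components, so it is not connected.
So no modal formula (or set of formulas) defines exactly the connected frames.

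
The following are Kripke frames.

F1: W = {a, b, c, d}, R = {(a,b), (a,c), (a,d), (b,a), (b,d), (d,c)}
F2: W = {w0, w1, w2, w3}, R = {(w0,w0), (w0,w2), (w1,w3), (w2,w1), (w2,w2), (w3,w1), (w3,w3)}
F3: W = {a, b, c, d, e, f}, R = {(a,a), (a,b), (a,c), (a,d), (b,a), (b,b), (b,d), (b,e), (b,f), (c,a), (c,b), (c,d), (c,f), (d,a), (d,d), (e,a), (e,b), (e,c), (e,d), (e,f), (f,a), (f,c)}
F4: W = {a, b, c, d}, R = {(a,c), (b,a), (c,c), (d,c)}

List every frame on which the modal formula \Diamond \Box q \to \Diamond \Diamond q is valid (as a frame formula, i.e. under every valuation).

The schema corresponds to a generalized confluence (Geach) condition: \forall x \forall y (xRy \to \exists w (yRw \wedge x R^2 w)).
F1: fails — aRc but no w with cRw and aR²w.
F2: condition met.
F3: condition met.
F4: condition met.

F2, F3, F4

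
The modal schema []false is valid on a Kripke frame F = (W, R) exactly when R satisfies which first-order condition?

emptiness of R

□⊥ is valid iff no world has any successor (otherwise □⊥ fails at any world with one).
Conversely, any frame satisfying forall x forall y ~Rxy validates the schema.
So the correspondent is emptiness of R.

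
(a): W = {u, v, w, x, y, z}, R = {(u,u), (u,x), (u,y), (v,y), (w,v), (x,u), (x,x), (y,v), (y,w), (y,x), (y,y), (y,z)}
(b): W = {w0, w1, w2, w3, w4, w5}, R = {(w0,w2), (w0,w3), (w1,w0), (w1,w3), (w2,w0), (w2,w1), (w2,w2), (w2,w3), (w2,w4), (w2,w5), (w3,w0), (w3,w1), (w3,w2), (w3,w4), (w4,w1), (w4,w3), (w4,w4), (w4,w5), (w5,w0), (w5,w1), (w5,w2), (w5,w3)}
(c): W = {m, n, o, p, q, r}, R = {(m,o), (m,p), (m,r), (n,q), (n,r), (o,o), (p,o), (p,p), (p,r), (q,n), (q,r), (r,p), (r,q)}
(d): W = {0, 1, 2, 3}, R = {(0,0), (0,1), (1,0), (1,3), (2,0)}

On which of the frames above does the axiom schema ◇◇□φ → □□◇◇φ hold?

(b)

Frame correspondent (Sahlqvist): ∀x ∀y ∀z ((xR²y ∧ xR²z) → ∃w (yRw ∧ zR²w)) — i.e. a generalized confluence (Geach) condition.
(a): fails — uR²u, uR²z but no t with uRt and zR²t.
(b): satisfies the condition.
(c): fails — mR²o, mR²q but no w with oRw and qR²w.
(d): fails — 0R²0, 0R²3 but no w with 0Rw and 3R²w.
Valid on: (b).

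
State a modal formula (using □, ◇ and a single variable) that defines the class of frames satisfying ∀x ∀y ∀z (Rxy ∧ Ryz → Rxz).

The condition is transitivity. The 4 schema □s → □□s defines it.
Suppose □s→□□s is valid. Take Rxy, Ryz and set V(s)={w : Rxw}. Then □s at x, so □□s at x, so □s at y, so s at z, i.e. Rxz.

□s → □□s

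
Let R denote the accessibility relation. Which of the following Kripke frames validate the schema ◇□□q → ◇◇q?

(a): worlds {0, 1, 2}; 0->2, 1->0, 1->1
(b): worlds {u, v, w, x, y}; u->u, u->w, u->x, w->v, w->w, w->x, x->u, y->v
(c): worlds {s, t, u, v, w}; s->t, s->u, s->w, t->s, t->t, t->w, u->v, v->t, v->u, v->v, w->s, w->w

(c)

The schema corresponds to a generalized confluence (Geach) condition: ∀x ∀y (xRy → ∃w (yR²w ∧ xR²w)).
(a): fails — 0R2 but no w with 2R²w and 0R²w.
(b): fails — wRv but no t with vR²t and wR²t.
(c): satisfies the condition.
Valid on: (c).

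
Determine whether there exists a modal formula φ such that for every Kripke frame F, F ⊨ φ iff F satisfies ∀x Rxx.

Definable; □r → r defines it

This is a Sahlqvist condition; the T axiom □r → r defines it.
Suppose □r→r is valid. At any x set V(r)={w : Rxw}. Then □r holds at x, so r holds at x, i.e. Rxx.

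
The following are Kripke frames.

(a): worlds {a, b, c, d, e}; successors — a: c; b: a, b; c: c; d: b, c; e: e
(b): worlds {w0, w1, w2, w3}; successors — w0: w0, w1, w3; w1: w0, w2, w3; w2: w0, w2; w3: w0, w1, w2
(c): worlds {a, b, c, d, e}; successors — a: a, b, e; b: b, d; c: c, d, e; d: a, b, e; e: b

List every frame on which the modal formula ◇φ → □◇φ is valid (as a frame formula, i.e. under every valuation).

Frame correspondent (Sahlqvist): ∀x ∀y ∀z (Rxy ∧ Rxz → Ryz) — i.e. the Euclidean property.
(a): fails — Rba and Rbb but not Rab.
(b): fails — Rw0w1 and Rw0w1 but not Rw1w1.
(c): fails — Rab and Rae but not Rbe.

none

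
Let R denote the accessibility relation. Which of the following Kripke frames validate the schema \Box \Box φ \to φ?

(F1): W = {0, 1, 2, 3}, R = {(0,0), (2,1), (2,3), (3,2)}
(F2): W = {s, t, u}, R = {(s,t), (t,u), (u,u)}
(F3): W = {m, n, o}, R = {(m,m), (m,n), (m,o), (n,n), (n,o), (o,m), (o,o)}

The schema corresponds to a generalized confluence (Geach) condition: \forall x \exists w (x R^2 w \wedge x = w).
(F1): fails — at 1 but no w with 1R²w and 1=w.
(F2): fails — at s but no w with sR²w and s=w.
(F3): satisfies the condition.
Valid on: (F3).

(F3)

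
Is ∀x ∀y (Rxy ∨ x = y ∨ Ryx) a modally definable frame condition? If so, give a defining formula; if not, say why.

Modal frame validity is preserved under disjoint unions.
Take 2 disjoint single-world reflexive frames: each is trivially connected, but their disjoint union has 2 worlds with no edge between distinct components, so it is not connected.
So the class is not modally definable.

Not definable by any modal formula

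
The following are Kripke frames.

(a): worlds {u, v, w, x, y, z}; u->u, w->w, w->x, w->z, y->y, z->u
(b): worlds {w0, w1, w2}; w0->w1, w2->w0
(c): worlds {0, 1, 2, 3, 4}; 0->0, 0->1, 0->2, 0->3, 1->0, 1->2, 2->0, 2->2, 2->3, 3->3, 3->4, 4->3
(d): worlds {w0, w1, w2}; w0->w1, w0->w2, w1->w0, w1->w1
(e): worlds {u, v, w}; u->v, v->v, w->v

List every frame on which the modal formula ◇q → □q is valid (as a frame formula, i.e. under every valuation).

The schema corresponds to partial functionality: ∀x ∀y ∀z (Rxy ∧ Rxz → y = z).
(a): fails — w sees both w and x.
(b): ✓.
(c): fails — 0 sees both 0 and 1.
(d): fails — w0 sees both w1 and w2.
(e): ✓.

(b), (e)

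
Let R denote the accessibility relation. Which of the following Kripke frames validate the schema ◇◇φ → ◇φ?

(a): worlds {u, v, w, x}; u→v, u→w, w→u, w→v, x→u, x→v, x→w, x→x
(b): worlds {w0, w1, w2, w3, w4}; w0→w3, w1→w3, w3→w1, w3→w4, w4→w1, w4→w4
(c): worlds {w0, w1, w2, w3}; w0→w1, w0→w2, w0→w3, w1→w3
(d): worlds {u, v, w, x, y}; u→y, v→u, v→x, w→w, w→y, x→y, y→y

This is the axiom for transitivity; its first-order frame correspondent is ∀x ∀y ∀z (Rxy ∧ Ryz → Rxz).
(a): fails — Rwu and Ruw but not Rww.
(b): fails — Rw3w1 and Rw1w3 but not Rw3w3.
(c): condition met.
(d): fails — Rvu and Ruy but not Rvy.

(c)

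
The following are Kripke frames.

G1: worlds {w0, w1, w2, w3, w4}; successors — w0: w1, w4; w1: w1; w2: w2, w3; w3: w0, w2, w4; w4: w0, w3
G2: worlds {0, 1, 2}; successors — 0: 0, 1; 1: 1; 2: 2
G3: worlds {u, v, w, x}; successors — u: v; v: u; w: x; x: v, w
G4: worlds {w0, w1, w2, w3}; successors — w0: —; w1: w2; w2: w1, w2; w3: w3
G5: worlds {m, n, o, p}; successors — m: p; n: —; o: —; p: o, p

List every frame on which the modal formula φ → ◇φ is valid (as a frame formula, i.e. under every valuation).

G2

Frame correspondent (Sahlqvist): ∀x Rxx — i.e. reflexivity.
G1: fails — world w0 does not see itself.
G2: holds.
G3: fails — world u does not see itself.
G4: fails — world w0 does not see itself.
G5: fails — world m does not see itself.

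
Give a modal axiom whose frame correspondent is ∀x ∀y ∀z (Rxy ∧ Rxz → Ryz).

◇q → □◇q

This is the Euclidean property; the standard corresponding axiom is 5: ◇q → □◇q.
Suppose ◇q→□◇q is valid. Take Rxy, Rxz and set V(q)={y}. Then ◇q at x, so □◇q at x, so ◇q at z, so some w with Rzw has q; w=y, i.e. Rzy. By symmetry of the argument, Ryz.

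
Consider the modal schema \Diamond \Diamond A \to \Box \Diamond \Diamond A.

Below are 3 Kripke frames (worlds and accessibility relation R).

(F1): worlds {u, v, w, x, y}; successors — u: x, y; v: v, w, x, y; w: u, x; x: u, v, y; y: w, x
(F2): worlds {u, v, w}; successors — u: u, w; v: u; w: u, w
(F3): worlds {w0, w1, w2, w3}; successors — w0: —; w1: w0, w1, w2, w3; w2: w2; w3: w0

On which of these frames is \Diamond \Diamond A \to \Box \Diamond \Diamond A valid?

(F2)

Frame correspondent (Sahlqvist): \forall x \forall y \forall z ((x R^2 y \wedge xRz) \to \exists w (y = w \wedge z R^2 w)) — i.e. a generalized confluence (Geach) condition.
(F1): fails — uR²u, uRx but no t with u=t and xR²t.
(F2): satisfies the condition.
(F3): fails — w1R²w0, w1Rw0 but no w with w0=w and w0R²w.
Valid on: (F2).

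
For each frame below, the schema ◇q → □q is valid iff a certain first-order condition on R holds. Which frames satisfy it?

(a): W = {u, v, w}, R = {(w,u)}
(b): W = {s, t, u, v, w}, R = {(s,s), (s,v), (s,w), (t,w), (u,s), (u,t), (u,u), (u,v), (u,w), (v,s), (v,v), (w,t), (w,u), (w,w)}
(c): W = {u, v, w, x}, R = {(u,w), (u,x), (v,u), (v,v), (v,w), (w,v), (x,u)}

(a)

This is the axiom for partial functionality; its first-order frame correspondent is ∀x ∀y ∀z (Rxy ∧ Rxz → y = z).
(a): condition met.
(b): fails — s sees both s and v.
(c): fails — u sees both w and x.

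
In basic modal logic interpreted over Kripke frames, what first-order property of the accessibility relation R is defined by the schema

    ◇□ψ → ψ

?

symmetry: ∀x ∀y (Rxy → Ryx)

Replacing ψ by ¬ψ and contraposing gives the equivalent schema ψ → □◇ψ.
Suppose ψ→□◇ψ is valid. Take Rxy and set V(ψ)={x}. Then ψ at x, so □◇ψ at x, so ◇ψ at y, so some z with Ryz has ψ; z=x, i.e. Ryx.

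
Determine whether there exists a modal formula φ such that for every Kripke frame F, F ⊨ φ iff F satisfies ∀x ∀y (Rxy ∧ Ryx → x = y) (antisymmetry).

Not modally definable

Any modally definable frame class is closed under surjective bounded morphisms.
The 8-cycle (worlds 0,1,2,3,4,5,6,7 with 0→1→2→3→4→5→6→7→0) is antisymmetric. Sending even-indexed worlds to • and odd-indexed worlds to ∘ is a surjective bounded morphism onto the two-world frame with •↔∘, which is not antisymmetric.
Hence antisymmetry is not modally definable.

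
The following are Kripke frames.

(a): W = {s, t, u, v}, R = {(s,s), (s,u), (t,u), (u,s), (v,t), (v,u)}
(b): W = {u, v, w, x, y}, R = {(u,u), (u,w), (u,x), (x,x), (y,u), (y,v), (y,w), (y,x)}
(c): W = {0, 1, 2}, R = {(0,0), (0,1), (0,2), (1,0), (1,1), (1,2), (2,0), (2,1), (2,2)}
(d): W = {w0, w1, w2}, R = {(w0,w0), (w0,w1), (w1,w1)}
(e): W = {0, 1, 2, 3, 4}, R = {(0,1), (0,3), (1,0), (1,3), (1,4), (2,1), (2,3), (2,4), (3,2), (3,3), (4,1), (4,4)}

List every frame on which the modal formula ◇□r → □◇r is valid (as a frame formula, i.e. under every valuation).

The schema corresponds to convergence: ∀x ∀y ∀z (Rxy ∧ Rxz → ∃w (Ryw ∧ Rzw)).
(a): fails — Rvt and Rvu but t and u have no common successor.
(b): fails — Ruw and Ruw but w and w have no common successor.
(c): ✓.
(d): ✓.
(e): fails — R14 and R13 but 4 and 3 have no common successor.

(c), (d)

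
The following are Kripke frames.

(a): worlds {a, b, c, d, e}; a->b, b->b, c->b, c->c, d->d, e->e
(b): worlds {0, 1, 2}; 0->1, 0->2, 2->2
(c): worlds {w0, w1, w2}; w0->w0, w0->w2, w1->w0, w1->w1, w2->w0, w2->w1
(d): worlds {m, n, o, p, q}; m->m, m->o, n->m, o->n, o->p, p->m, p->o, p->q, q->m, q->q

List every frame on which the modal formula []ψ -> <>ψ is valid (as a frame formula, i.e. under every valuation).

(a), (c), (d)

This is the axiom for seriality; its first-order frame correspondent is forall x exists y Rxy.
(a): ✓.
(b): fails — world 1 has no successor.
(c): ✓.
(d): ✓.
Valid on: (a), (c), (d).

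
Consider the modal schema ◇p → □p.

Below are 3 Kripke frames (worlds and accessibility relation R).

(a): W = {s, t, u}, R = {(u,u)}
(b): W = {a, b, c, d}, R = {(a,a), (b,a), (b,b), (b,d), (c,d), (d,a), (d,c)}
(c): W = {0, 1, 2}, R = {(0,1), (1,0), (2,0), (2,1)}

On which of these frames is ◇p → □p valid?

This is the axiom for partial functionality; its first-order frame correspondent is ∀x ∀y ∀z (Rxy ∧ Rxz → y = z).
(a): ✓.
(b): fails — b sees both a and b.
(c): fails — 2 sees both 0 and 1.
Valid on: (a).

(a)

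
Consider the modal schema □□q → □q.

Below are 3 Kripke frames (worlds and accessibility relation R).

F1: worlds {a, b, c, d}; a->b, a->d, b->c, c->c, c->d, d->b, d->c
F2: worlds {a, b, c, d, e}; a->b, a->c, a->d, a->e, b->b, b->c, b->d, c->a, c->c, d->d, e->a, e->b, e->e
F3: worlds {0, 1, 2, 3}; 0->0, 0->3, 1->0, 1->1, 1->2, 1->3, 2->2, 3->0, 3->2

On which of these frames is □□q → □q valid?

The schema corresponds to density: ∀x ∀y (Rxy → ∃z (Rxz ∧ Rzy)).
F1: fails — Rdb but no z with Rdz and Rzb.
F2: condition met.
F3: condition met.
Valid on: F2, F3.

F2, F3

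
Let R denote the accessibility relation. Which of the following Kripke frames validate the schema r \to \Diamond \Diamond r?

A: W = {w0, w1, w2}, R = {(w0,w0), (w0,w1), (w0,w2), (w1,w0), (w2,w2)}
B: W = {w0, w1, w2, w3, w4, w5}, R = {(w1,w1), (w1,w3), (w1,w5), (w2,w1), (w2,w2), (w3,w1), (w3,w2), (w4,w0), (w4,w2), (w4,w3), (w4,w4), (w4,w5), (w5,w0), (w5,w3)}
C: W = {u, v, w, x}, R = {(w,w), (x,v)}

Frame correspondent (Sahlqvist): \forall x \exists w (x = w \wedge x R^2 w) — i.e. a generalized confluence (Geach) condition.
A: satisfies the condition.
B: fails — at w0 but no w with w0=w and w0R²w.
C: fails — at u but no t with u=t and uR²t.

A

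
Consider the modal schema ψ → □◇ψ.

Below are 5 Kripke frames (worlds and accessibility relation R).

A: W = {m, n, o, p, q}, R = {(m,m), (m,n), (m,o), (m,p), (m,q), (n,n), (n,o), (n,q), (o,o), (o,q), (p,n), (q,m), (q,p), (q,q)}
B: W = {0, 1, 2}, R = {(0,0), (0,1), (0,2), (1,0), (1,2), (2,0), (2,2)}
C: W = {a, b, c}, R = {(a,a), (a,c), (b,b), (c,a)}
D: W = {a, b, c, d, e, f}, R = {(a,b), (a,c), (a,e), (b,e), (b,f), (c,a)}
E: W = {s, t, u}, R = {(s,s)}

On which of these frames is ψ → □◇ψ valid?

The schema corresponds to symmetry: ∀x ∀y (Rxy → Ryx).
A: fails — Rpn but not Rnp.
B: fails — R12 but not R21.
C: condition met.
D: fails — Rbf but not Rfb.
E: condition met.
Valid on: C, E.

C, E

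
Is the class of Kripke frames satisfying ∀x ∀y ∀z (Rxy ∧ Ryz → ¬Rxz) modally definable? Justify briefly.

No — not modally definable

If a class were modally definable it would be closed under surjective bounded morphisms (Goldblatt–Thomason).
The 3-cycle (worlds 0,1,2 with 0→1→2→0) is intransitive. Mapping every world to a single reflexive point • is a surjective bounded morphism; the reflexive point is not intransitive (R••∧R•• but R••).
So no modal formula (or set of formulas) defines exactly the intransitive frames.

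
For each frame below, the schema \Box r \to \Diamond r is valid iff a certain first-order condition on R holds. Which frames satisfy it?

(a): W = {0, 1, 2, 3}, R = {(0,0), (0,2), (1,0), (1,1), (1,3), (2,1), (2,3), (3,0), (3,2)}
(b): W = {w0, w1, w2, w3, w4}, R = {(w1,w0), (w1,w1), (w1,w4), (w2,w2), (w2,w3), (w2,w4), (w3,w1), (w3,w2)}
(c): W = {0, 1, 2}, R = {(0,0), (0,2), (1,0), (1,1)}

This is the axiom for seriality; its first-order frame correspondent is \forall x \exists y Rxy.
(a): satisfies the condition.
(b): fails — world w0 has no successor.
(c): fails — world 2 has no successor.

(a)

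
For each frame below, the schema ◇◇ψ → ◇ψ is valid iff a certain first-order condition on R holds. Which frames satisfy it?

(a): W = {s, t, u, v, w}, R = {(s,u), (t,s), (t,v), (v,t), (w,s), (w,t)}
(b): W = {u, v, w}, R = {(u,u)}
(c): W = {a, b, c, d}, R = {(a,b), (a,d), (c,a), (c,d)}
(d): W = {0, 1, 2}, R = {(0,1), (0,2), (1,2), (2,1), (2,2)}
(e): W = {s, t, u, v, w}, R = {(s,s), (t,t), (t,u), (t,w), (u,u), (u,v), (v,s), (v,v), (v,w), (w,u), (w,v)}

(b)

Frame correspondent (Sahlqvist): ∀x ∀y ∀z (Rxy ∧ Ryz → Rxz) — i.e. transitivity.
(a): fails — Rwt and Rtv but not Rwv.
(b): ✓.
(c): fails — Rca and Rab but not Rcb.
(d): fails — R12 and R21 but not R11.
(e): fails — Ruv and Rvw but not Ruw.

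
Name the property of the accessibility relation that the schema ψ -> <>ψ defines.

reflexivity

Equivalently (dual form): □ψ → ψ.
Suppose □ψ→ψ is valid. At any x set V(ψ)={w : Rxw}. Then □ψ holds at x, so ψ holds at x, i.e. Rxx.
Conversely, on a frame with reflexivity the schema holds at every world under every valuation.
So the correspondent is reflexivity.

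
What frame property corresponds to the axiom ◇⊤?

Seriality

◇⊤ holds at w iff w has a successor, so frame-validity of ◇⊤ is exactly seriality. Equivalently via □r → ◇r:
Suppose □r→◇r is valid. At any x set V(r)=W. Then □r at x, so ◇r at x, so x has a successor.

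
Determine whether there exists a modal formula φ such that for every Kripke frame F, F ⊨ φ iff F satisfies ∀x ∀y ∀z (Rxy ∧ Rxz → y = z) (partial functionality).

The condition is partial functionality. A defining modal formula is ◇q → □q.

Definable; ◇q → □q defines it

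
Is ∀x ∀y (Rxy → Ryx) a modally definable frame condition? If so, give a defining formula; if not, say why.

Yes: it is symmetry, defined by the B schema r → □◇r.

Yes, by r → □◇r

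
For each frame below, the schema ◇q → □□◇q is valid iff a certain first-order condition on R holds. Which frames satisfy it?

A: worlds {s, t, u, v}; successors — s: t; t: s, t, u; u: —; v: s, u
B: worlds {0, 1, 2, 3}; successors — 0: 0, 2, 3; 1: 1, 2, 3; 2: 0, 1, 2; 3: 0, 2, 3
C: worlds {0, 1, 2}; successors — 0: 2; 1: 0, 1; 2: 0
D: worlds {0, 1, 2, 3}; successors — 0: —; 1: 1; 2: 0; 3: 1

D

This is the axiom for a generalized confluence (Geach) condition; its first-order frame correspondent is ∀x ∀y ∀z ((xRy ∧ xR²z) → ∃w (y = w ∧ zRw)).
A: fails — sRt, sR²u but no w with t=w and uRw.
B: fails — 0R0, 0R²1 but no w with 0=w and 1Rw.
C: fails — 1R0, 1R²0 but no w with 0=w and 0Rw.
D: ✓.
Valid on: D.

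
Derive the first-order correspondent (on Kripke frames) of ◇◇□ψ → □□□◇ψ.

∀x ∀y ∀z ((xR²y ∧ xR³z) → ∃w (yRw ∧ zRw))

This is a Sahlqvist (Geach-type) schema ◇^2□^1ψ → □^3◇^1ψ.
First-order correspondent: ∀x ∀y ∀z ((xR²y ∧ xR³z) → ∃w (yRw ∧ zRw)).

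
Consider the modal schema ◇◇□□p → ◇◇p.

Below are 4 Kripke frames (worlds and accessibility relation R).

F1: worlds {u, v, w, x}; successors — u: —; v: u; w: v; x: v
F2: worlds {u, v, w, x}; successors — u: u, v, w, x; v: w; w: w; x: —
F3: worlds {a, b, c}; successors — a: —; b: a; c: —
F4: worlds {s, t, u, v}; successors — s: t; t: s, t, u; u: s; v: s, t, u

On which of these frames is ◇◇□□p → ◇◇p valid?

This is the axiom for a generalized confluence (Geach) condition; its first-order frame correspondent is ∀x ∀y (xR²y → ∃w (yR²w ∧ xR²w)).
F1: fails — wR²u but no t with uR²t and wR²t.
F2: fails — uR²x but no t with xR²t and uR²t.
F3: ✓.
F4: ✓.
Valid on: F3, F4.

F3, F4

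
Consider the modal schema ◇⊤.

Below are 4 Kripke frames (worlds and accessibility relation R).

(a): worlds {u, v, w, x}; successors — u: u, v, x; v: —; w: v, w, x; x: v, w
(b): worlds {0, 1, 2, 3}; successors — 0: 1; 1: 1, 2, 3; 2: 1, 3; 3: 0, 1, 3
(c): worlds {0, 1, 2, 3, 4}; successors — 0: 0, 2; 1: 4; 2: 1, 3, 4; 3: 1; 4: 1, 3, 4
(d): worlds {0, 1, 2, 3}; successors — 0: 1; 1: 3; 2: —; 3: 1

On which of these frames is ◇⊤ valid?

(b), (c)

The schema corresponds to seriality: ∀x ∃y Rxy.
(a): fails — world v has no successor.
(b): satisfies the condition.
(c): satisfies the condition.
(d): fails — world 2 has no successor.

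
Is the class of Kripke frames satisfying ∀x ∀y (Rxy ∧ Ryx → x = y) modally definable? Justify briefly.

Not modally definable

Modal frame validity is preserved under surjective bounded morphisms.
The 8-cycle (worlds s,t,u,v,w,x,y,z with s→t→u→v→w→x→y→z→s) is antisymmetric. Sending even-indexed worlds to a and odd-indexed worlds to b is a surjective bounded morphism onto the two-world frame with a↔b, which is not antisymmetric.
Hence antisymmetry is not modally definable.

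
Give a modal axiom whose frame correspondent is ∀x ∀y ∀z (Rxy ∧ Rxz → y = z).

A defining formula is ◇r → □r (the CD axiom).
Suppose ◇r→□r is valid. Take Rxy, Rxz and set V(r)={y}. Then ◇r at x, so □r at x, so r at z, i.e. z=y.

◇r → □r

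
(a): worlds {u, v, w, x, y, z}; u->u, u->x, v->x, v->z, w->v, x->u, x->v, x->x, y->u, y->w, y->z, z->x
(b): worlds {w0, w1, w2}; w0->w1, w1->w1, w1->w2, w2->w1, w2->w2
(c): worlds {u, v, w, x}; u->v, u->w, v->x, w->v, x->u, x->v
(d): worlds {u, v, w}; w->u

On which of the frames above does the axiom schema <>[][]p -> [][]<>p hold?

This is the axiom for a generalized confluence (Geach) condition; its first-order frame correspondent is forall x forall y forall z ((xRy & x R^2 z) -> exists w (y R^2 w & zRw)).
(a): holds.
(b): holds.
(c): fails — uRv, uR²v but no t with vR²t and vRt.
(d): holds.

(a), (b), (d)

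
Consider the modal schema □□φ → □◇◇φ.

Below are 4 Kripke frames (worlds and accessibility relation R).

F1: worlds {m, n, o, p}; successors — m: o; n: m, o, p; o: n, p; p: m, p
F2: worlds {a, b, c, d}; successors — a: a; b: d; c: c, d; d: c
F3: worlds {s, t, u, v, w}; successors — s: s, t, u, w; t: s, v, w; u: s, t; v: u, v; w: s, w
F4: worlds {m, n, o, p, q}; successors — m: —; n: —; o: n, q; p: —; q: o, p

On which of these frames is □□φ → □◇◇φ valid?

Frame correspondent (Sahlqvist): ∀x ∀z (xRz → ∃w (xR²w ∧ zR²w)) — i.e. a generalized confluence (Geach) condition.
F1: holds.
F2: holds.
F3: holds.
F4: fails — oRn but no w with oR²w and nR²w.

F1, F2, F3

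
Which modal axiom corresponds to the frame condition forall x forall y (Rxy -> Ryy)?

The condition is shift-reflexivity. The T□ schema □(□r → r) defines it.
Suppose □(□r→r) is valid. Take Rxy and set V(r)={w : Ryw}. Then at y, □r holds; since □(□r→r) at x, □r→r at y, so r at y, i.e. Ryy.

□(□r → r)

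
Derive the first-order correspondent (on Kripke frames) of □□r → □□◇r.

This is a Sahlqvist (Geach-type) schema ◇^0□^2r → □^2◇^1r.
Minimal-valuation argument: fix x; take any y with xR^0y and any z with xR^2z. Set V(r) to the set of worlds R-reachable from y in exactly 2 steps. Then □^2r holds at y, so the antecedent holds at x; validity forces ◇^1r at z, giving a w with zR^1w and yR^2w.
First-order correspondent: ∀x ∀z (xR²z → ∃w (xR²w ∧ zRw)).

∀x ∀z (xR²z → ∃w (xR²w ∧ zRw))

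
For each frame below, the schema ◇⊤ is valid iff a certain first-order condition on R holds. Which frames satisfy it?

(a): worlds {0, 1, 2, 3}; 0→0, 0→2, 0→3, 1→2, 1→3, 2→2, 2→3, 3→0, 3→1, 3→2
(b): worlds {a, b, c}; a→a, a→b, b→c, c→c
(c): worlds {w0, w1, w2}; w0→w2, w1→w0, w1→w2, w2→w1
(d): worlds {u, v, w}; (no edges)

(a), (b), (c)

This is the axiom for seriality; its first-order frame correspondent is ∀x ∃y Rxy.
(a): condition met.
(b): condition met.
(c): condition met.
(d): fails — world u has no successor.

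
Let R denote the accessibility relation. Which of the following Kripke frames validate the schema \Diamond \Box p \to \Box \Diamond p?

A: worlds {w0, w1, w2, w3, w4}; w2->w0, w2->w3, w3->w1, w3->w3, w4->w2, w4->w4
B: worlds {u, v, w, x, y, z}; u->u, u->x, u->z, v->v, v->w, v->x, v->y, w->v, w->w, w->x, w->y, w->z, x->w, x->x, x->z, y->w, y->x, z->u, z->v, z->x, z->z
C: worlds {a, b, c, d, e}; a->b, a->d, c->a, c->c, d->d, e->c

B

This is the axiom for convergence; its first-order frame correspondent is \forall x \forall y \forall z (Rxy \wedge Rxz \to \exists w (Ryw \wedge Rzw)).
A: fails — Rw2w0 and Rw2w0 but w0 and w0 have no common successor.
B: satisfies the condition.
C: fails — Rab and Rab but b and b have no common successor.
Valid on: B.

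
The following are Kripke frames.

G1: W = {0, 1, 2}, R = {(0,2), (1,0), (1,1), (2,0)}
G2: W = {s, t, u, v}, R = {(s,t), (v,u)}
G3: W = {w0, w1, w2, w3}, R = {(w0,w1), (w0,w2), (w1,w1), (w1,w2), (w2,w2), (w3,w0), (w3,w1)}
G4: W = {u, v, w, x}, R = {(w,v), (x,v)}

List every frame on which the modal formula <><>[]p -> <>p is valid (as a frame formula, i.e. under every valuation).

The schema corresponds to a generalized confluence (Geach) condition: forall x forall y (x R^2 y -> exists w (yRw & xRw)).
G1: fails — 1R²0 but no w with 0Rw and 1Rw.
G2: ✓.
G3: fails — w3R²w2 but no w with w2Rw and w3Rw.
G4: ✓.

G2, G4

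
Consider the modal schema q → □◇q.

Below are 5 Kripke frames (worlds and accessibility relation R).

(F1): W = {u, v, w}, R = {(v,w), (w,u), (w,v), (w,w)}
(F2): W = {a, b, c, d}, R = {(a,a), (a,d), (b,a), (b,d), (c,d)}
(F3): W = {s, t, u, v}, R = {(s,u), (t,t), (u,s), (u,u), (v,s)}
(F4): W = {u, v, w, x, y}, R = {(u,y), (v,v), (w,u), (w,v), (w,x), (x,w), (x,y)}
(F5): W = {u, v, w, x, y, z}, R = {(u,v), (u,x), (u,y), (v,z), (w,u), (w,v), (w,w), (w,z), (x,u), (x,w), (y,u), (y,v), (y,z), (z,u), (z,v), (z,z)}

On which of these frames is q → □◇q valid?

none

The schema corresponds to symmetry: ∀x ∀y (Rxy → Ryx).
(F1): fails — Rwu but not Ruw.
(F2): fails — Rcd but not Rdc.
(F3): fails — Rvs but not Rsv.
(F4): fails — Rwu but not Ruw.
(F5): fails — Ruv but not Rvu.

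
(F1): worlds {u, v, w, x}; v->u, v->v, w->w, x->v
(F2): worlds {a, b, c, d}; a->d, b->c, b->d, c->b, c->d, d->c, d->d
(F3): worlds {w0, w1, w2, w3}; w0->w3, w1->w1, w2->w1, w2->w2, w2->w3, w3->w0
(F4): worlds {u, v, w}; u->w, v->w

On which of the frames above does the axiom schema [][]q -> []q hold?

The schema corresponds to density: forall x forall y (Rxy -> exists z (Rxz & Rzy)).
(F1): ✓.
(F2): fails — Rcb but no z with Rcz and Rzb.
(F3): fails — Rw3w0 but no z with Rw3z and Rzw0.
(F4): fails — Ruw but no z with Ruz and Rzw.

(F1)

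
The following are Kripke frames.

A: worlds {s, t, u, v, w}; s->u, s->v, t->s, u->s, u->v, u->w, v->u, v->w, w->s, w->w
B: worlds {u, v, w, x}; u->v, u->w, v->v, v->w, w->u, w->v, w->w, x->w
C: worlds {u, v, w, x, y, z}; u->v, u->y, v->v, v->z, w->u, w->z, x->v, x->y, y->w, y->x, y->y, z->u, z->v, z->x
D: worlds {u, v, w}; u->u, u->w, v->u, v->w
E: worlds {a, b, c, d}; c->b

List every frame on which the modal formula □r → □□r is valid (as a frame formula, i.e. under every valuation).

D, E

Frame correspondent (Sahlqvist): ∀x ∀y ∀z (Rxy ∧ Ryz → Rxz) — i.e. transitivity.
A: fails — Ruv and Rvu but not Ruu.
B: fails — Rxw and Rwu but not Rxu.
C: fails — Ruv and Rvz but not Ruz.
D: holds.
E: holds.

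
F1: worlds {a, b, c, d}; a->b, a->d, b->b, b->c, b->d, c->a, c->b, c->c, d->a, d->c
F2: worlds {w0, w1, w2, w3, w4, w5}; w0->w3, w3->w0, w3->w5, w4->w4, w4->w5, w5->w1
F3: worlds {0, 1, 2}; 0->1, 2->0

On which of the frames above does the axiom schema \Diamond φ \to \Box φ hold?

This is the axiom for partial functionality; its first-order frame correspondent is \forall x \forall y \forall z (Rxy \wedge Rxz \to y = z).
F1: fails — a sees both b and d.
F2: fails — w3 sees both w0 and w5.
F3: condition met.

F3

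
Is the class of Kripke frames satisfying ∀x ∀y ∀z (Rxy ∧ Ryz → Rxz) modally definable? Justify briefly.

Yes — defined by □p → □□p

The condition is transitivity. A defining modal formula is □p → □□p.
Suppose □p→□□p is valid. Take Rxy, Ryz and set V(p)={w : Rxw}. Then □p at x, so □□p at x, so □p at y, so p at z, i.e. Rxz.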